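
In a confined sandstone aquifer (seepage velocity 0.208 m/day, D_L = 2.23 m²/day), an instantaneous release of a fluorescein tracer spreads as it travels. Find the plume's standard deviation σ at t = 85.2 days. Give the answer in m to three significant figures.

Dispersive spreading gives a Gaussian with σ² = 2Dt; advection only shifts the center.
σ = √(2 × 2.23 × 85.2) = 19.5 m.

19.5 m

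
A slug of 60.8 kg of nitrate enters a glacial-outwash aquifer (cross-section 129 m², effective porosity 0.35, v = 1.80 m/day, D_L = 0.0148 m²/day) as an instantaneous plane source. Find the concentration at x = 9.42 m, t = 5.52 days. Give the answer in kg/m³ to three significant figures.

For an instantaneous plane source, C(x,t) = M/(n_e·A·√(4πDt)) · exp(−(x−vt)²/(4Dt)), with n_e·A the pore (flow) area.
Plume center vt = 1.80 × 5.52 = 9.936 m, so the well at 9.42 m is 0.516 m upgradient of the peak.
√(4πDt) = 1.013 m, giving peak height M/(n_e·A·√(4πDt)) = 60.8/(0.35 × 129 × 1.013) = 1.329 kg/m³.
(x−vt)²/(4Dt) = (-0.516)²/(4 × 0.0148 × 5.52) = 0.8148; exp(−0.8148) = 0.4427.
C = 1.329 × 0.4427 = 0.588 kg/m³.

0.588 kg/m³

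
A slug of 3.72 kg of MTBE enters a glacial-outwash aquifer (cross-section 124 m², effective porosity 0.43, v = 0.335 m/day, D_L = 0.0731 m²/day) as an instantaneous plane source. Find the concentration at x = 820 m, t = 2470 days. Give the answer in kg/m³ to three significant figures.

For an instantaneous plane source, C(x,t) = M/(n_e·A·√(4πDt)) · exp(−(x−vt)²/(4Dt)), with n_e·A the pore (flow) area.
Plume center vt = 0.335 × 2470 = 827.45 m, so the well at 820 m is 7.45 m upgradient of the peak.
√(4πDt) = 47.63 m, giving peak height M/(n_e·A·√(4πDt)) = 3.72/(0.43 × 124 × 47.63) = 0.001465 kg/m³.
(x−vt)²/(4Dt) = (-7.45)²/(4 × 0.0731 × 2470) = 0.07685; exp(−0.07685) = 0.9260.
C = 0.001465 × 0.9260 = 0.00136 kg/m³.

0.00136 kg/m³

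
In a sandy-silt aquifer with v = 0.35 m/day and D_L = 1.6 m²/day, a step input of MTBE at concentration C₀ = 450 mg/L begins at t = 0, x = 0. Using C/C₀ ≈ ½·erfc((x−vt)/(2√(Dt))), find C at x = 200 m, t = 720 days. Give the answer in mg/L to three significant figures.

For a continuous step input, C/C₀ ≈ ½·erfc((x−vt)/(2√(Dt))).
vt = 0.35 × 720 = 252 m and 2√(Dt) = 2√(1.6 × 720) = 67.88 m.
Argument (x−vt)/(2√(Dt)) = (200 − 252)/67.88 = -0.7661; ½·erfc(-0.7661) = 0.8607.
C = 450 × 0.8607 = 387 mg/L.

387 mg/L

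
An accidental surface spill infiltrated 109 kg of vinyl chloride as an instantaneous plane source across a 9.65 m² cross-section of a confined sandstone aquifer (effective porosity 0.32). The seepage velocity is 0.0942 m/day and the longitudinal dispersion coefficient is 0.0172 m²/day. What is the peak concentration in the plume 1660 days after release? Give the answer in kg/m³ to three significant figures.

1.86 kg/m³

The peak of an instantaneous 1D plume sits at x = vt; there the Gaussian factor is 1 and C_max = M/(n_e·A·√(4πDt)), where n_e·A is the pore area the mass is dissolved in.
√(4πDt) = √(4π × 0.0172 × 1660) = 18.94 m, so C_max = 109/(0.32 × 9.65 × 18.94) = 1.86 kg/m³.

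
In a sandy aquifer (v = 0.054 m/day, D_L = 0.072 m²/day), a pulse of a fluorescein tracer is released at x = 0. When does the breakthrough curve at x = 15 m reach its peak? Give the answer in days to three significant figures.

For the 1D instantaneous-source solution, setting ∂C/∂t = 0 at fixed x gives v²t² + 2Dt − x² = 0, so t = (√(D² + v²x²) − D)/v².
√(D² + v²x²) = √(0.072² + 0.054² × 15²) = 0.8132; v² = 0.002916.
t = (0.8132 − 0.072)/0.002916 = 254 days (vs. the pure-advection estimate x/v = 278 d).

254 days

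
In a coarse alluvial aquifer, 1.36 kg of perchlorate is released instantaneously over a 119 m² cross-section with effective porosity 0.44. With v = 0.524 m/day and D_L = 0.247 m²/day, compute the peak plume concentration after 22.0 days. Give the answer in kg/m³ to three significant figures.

The peak of an instantaneous 1D plume sits at x = vt; there the Gaussian factor is 1 and C_max = M/(n_e·A·√(4πDt)), where n_e·A is the pore area the mass is dissolved in.
√(4πDt) = √(4π × 0.247 × 22.0) = 8.264 m, so C_max = 1.36/(0.44 × 119 × 8.264) = 0.00314 kg/m³.

0.00314 kg/m³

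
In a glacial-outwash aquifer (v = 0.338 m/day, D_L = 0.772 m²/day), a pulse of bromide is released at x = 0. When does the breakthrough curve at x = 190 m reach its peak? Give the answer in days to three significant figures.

555 days

For the 1D instantaneous-source solution, setting ∂C/∂t = 0 at fixed x gives v²t² + 2Dt − x² = 0, so t = (√(D² + v²x²) − D)/v².
√(D² + v²x²) = √(0.772² + 0.338² × 190²) = 64.22; v² = 0.114244.
t = (64.22 − 0.772)/0.114244 = 555 days (vs. the pure-advection estimate x/v = 562 d).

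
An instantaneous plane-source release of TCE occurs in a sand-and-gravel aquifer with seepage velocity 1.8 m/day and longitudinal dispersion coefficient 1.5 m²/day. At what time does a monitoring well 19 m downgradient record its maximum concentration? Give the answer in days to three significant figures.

For the 1D instantaneous-source solution, setting ∂C/∂t = 0 at fixed x gives v²t² + 2Dt − x² = 0, so t = (√(D² + v²x²) − D)/v².
√(D² + v²x²) = √(1.5² + 1.8² × 19²) = 34.23; v² = 3.24.
t = (34.23 − 1.5)/3.24 = 10.1 days (vs. the pure-advection estimate x/v = 10.6 d).

10.1 days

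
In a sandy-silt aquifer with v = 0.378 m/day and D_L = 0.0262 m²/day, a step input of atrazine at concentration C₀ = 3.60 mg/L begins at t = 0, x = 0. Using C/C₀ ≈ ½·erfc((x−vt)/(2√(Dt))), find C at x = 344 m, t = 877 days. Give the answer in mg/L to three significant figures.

0.118 mg/L

For a continuous step input, C/C₀ ≈ ½·erfc((x−vt)/(2√(Dt))).
vt = 0.378 × 877 = 331.506 m and 2√(Dt) = 2√(0.0262 × 877) = 9.587 m.
Argument (x−vt)/(2√(Dt)) = (344 − 331.506)/9.587 = 1.303; ½·erfc(1.303) = 0.03268.
C = 3.60 × 0.03268 = 0.118 mg/L.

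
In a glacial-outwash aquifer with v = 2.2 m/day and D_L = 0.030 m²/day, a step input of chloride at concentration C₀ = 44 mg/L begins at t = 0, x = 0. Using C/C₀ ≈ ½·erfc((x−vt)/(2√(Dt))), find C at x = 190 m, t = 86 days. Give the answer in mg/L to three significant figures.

15.9 mg/L

For a continuous step input, C/C₀ ≈ ½·erfc((x−vt)/(2√(Dt))).
vt = 2.2 × 86 = 189.2 m and 2√(Dt) = 2√(0.030 × 86) = 3.212 m.
Argument (x−vt)/(2√(Dt)) = (190 − 189.2)/3.212 = 0.2491; ½·erfc(0.2491) = 0.3623.
C = 44 × 0.3623 = 15.9 mg/L.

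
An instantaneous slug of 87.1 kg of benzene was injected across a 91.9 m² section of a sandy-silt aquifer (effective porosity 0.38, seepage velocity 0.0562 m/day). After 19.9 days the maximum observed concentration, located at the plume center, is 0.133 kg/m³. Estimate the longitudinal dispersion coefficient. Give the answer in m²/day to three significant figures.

At the plume center C_max = M/(n_e·A·√(4πDt)), so D = M²/(4πt·(n_e·A·C_max)²).
n_e·A·C_max = 0.38 × 91.9 × 0.133 = 4.645 kg/m.
D = 87.1²/(4π × 19.9 × 4.645²) = 1.41 m²/day.

1.41 m²/day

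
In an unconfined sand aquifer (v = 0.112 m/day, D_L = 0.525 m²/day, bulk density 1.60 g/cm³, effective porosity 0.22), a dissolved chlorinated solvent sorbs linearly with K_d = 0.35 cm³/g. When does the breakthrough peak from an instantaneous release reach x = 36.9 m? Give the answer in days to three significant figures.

Retardation factor R = 1 + ρ_b·K_d/n = 1 + 1.60 × 0.35/0.22 = 3.545.
Sorption retards both mechanisms: v_R = v/R = 0.03159 m/day, D_R = D/R = 0.1481 m²/day.
Peak time from v_R²t² + 2D_R t − x² = 0: t = (√(D_R² + v_R²x²) − D_R)/v_R².
√(D_R² + v_R²x²) = √(0.1481² + 0.03159² × 36.9²) = 1.175; v_R² = 0.0009979.
t = (1.175 − 0.1481)/0.0009979 = 1030 days.

1030 days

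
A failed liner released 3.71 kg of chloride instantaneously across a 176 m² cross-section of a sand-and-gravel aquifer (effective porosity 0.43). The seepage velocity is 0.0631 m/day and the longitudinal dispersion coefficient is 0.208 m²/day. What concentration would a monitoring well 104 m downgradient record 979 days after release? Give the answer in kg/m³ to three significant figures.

0.000109 kg/m³

For an instantaneous plane source, C(x,t) = M/(n_e·A·√(4πDt)) · exp(−(x−vt)²/(4Dt)), with n_e·A the pore (flow) area.
Plume center vt = 0.0631 × 979 = 61.7749 m, so the well at 104 m is 42.2251 m downgradient of the peak.
√(4πDt) = 50.59 m, giving peak height M/(n_e·A·√(4πDt)) = 3.71/(0.43 × 176 × 50.59) = 0.0009690 kg/m³.
(x−vt)²/(4Dt) = (42.2251)²/(4 × 0.208 × 979) = 2.189; exp(−2.189) = 0.1120.
C = 0.0009690 × 0.1120 = 0.000109 kg/m³.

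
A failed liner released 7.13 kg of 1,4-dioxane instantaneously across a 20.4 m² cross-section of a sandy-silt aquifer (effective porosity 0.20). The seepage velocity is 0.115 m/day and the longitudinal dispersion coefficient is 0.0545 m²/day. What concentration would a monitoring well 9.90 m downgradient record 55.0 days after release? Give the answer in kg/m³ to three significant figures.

For an instantaneous plane source, C(x,t) = M/(n_e·A·√(4πDt)) · exp(−(x−vt)²/(4Dt)), with n_e·A the pore (flow) area.
Plume center vt = 0.115 × 55.0 = 6.325 m, so the well at 9.90 m is 3.575 m downgradient of the peak.
√(4πDt) = 6.137 m, giving peak height M/(n_e·A·√(4πDt)) = 7.13/(0.20 × 20.4 × 6.137) = 0.2848 kg/m³.
(x−vt)²/(4Dt) = (3.575)²/(4 × 0.0545 × 55.0) = 1.066; exp(−1.066) = 0.3444.
C = 0.2848 × 0.3444 = 0.0981 kg/m³.

0.0981 kg/m³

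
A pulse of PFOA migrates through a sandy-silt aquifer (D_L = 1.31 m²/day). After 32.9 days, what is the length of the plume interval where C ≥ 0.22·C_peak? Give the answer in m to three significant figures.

32.3 m

The plume is Gaussian with σ = √(2Dt) = √(2 × 1.31 × 32.9) = 9.284 m.
C/C_peak = exp(−Δx²/(2σ²)) = 0.22 ⇒ Δx = σ·√(−2 ln 0.22) = 9.284 × 1.740 = 16.15 m.
Width = 2Δx = 32.3 m.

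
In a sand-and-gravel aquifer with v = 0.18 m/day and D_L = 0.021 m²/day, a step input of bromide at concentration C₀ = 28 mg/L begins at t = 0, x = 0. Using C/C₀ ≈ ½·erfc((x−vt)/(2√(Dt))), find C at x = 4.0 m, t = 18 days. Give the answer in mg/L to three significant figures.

For a continuous step input, C/C₀ ≈ ½·erfc((x−vt)/(2√(Dt))).
vt = 0.18 × 18 = 3.24 m and 2√(Dt) = 2√(0.021 × 18) = 1.230 m.
Argument (x−vt)/(2√(Dt)) = (4.0 − 3.24)/1.230 = 0.6179; ½·erfc(0.6179) = 0.1911.
C = 28 × 0.1911 = 5.35 mg/L.

5.35 mg/L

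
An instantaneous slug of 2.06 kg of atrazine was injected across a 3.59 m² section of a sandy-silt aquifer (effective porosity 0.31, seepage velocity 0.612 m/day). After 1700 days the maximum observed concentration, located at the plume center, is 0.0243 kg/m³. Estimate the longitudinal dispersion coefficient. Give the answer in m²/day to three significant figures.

0.272 m²/day

At the plume center C_max = M/(n_e·A·√(4πDt)), so D = M²/(4πt·(n_e·A·C_max)²).
n_e·A·C_max = 0.31 × 3.59 × 0.0243 = 0.02704 kg/m.
D = 2.06²/(4π × 1700 × 0.02704²) = 0.272 m²/day.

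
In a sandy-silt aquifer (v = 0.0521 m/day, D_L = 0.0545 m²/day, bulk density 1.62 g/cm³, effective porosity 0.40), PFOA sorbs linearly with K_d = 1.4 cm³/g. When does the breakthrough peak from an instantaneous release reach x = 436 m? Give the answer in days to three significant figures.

Retardation factor R = 1 + ρ_b·K_d/n = 1 + 1.62 × 1.4/0.40 = 6.670.
Sorption retards both mechanisms: v_R = v/R = 0.007811 m/day, D_R = D/R = 0.008171 m²/day.
Peak time from v_R²t² + 2D_R t − x² = 0: t = (√(D_R² + v_R²x²) − D_R)/v_R².
√(D_R² + v_R²x²) = √(0.008171² + 0.007811² × 436²) = 3.406; v_R² = 6.101e-05.
t = (3.406 − 0.008171)/6.101e-05 = 55700 days.

55700 days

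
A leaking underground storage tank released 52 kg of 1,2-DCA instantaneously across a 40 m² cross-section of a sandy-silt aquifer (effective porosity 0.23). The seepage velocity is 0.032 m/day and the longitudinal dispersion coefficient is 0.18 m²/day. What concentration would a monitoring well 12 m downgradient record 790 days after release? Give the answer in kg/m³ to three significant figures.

For an instantaneous plane source, C(x,t) = M/(n_e·A·√(4πDt)) · exp(−(x−vt)²/(4Dt)), with n_e·A the pore (flow) area.
Plume center vt = 0.032 × 790 = 25.28 m, so the well at 12 m is 13.28 m upgradient of the peak.
√(4πDt) = 42.27 m, giving peak height M/(n_e·A·√(4πDt)) = 52/(0.23 × 40 × 42.27) = 0.1337 kg/m³.
(x−vt)²/(4Dt) = (-13.28)²/(4 × 0.18 × 790) = 0.3101; exp(−0.3101) = 0.7334.
C = 0.1337 × 0.7334 = 0.0981 kg/m³.

0.0981 kg/m³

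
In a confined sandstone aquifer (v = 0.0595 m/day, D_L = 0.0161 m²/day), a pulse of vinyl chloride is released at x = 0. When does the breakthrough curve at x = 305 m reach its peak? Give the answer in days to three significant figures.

5120 days

For the 1D instantaneous-source solution, setting ∂C/∂t = 0 at fixed x gives v²t² + 2Dt − x² = 0, so t = (√(D² + v²x²) − D)/v².
√(D² + v²x²) = √(0.0161² + 0.0595² × 305²) = 18.15; v² = 0.00354025.
t = (18.15 − 0.0161)/0.00354025 = 5120 days (vs. the pure-advection estimate x/v = 5130 d).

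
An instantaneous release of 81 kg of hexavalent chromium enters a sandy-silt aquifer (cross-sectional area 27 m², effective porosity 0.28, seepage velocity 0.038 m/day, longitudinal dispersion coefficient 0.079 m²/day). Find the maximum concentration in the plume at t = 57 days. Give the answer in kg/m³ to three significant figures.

The peak of an instantaneous 1D plume sits at x = vt; there the Gaussian factor is 1 and C_max = M/(n_e·A·√(4πDt)), where n_e·A is the pore area the mass is dissolved in.
√(4πDt) = √(4π × 0.079 × 57) = 7.522 m, so C_max = 81/(0.28 × 27 × 7.522) = 1.42 kg/m³.

1.42 kg/m³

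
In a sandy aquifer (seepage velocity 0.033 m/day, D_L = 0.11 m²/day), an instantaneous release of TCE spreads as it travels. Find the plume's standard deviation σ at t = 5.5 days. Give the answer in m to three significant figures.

Dispersive spreading gives a Gaussian with σ² = 2Dt; advection only shifts the center.
σ = √(2 × 0.11 × 5.5) = 1.10 m.

1.10 m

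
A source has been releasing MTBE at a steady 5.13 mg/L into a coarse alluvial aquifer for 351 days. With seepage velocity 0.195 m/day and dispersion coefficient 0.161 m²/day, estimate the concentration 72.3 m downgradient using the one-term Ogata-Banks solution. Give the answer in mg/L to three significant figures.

For a continuous step input, C/C₀ ≈ ½·erfc((x−vt)/(2√(Dt))).
vt = 0.195 × 351 = 68.445 m and 2√(Dt) = 2√(0.161 × 351) = 15.03 m.
Argument (x−vt)/(2√(Dt)) = (72.3 − 68.445)/15.03 = 0.2565; ½·erfc(0.2565) = 0.3584.
C = 5.13 × 0.3584 = 1.84 mg/L.

1.84 mg/L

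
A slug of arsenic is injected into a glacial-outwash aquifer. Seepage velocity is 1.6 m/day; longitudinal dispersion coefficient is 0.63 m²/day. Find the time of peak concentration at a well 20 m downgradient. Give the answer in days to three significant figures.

For the 1D instantaneous-source solution, setting ∂C/∂t = 0 at fixed x gives v²t² + 2Dt − x² = 0, so t = (√(D² + v²x²) − D)/v².
√(D² + v²x²) = √(0.63² + 1.6² × 20²) = 32.01; v² = 2.56.
t = (32.01 − 0.63)/2.56 = 12.3 days (vs. the pure-advection estimate x/v = 12.5 d).

12.3 days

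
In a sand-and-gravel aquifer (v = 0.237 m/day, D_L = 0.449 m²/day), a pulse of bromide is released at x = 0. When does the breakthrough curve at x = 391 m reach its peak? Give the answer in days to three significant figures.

1640 days

For the 1D instantaneous-source solution, setting ∂C/∂t = 0 at fixed x gives v²t² + 2Dt − x² = 0, so t = (√(D² + v²x²) − D)/v².
√(D² + v²x²) = √(0.449² + 0.237² × 391²) = 92.67; v² = 0.056169.
t = (92.67 − 0.449)/0.056169 = 1640 days (vs. the pure-advection estimate x/v = 1650 d).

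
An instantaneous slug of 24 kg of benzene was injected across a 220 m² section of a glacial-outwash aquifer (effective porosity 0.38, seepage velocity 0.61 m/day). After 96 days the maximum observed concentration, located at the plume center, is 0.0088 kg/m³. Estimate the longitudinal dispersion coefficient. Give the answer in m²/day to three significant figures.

At the plume center C_max = M/(n_e·A·√(4πDt)), so D = M²/(4πt·(n_e·A·C_max)²).
n_e·A·C_max = 0.38 × 220 × 0.0088 = 0.7357 kg/m.
D = 24²/(4π × 96 × 0.7357²) = 0.882 m²/day.

0.882 m²/day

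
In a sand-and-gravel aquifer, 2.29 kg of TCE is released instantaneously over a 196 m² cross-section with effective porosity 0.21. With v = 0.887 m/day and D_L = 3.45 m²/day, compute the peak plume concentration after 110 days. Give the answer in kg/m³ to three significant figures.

The peak of an instantaneous 1D plume sits at x = vt; there the Gaussian factor is 1 and C_max = M/(n_e·A·√(4πDt)), where n_e·A is the pore area the mass is dissolved in.
√(4πDt) = √(4π × 3.45 × 110) = 69.06 m, so C_max = 2.29/(0.21 × 196 × 69.06) = 0.000806 kg/m³.

0.000806 kg/m³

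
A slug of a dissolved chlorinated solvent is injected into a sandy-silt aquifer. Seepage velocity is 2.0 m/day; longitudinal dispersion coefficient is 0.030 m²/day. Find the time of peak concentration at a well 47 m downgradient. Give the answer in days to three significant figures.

23.5 days

For the 1D instantaneous-source solution, setting ∂C/∂t = 0 at fixed x gives v²t² + 2Dt − x² = 0, so t = (√(D² + v²x²) − D)/v².
√(D² + v²x²) = √(0.030² + 2.0² × 47²) = 94.00; v² = 4.
t = (94.00 − 0.030)/4 = 23.5 days (vs. the pure-advection estimate x/v = 23.5 d).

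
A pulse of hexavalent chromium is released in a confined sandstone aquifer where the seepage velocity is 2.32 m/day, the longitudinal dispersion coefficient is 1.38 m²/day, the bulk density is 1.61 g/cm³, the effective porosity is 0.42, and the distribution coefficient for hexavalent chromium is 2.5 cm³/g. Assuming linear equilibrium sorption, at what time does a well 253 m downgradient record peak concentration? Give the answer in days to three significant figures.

1150 days

Retardation factor R = 1 + ρ_b·K_d/n = 1 + 1.61 × 2.5/0.42 = 10.58.
Sorption retards both mechanisms: v_R = v/R = 0.2193 m/day, D_R = D/R = 0.1304 m²/day.
Peak time from v_R²t² + 2D_R t − x² = 0: t = (√(D_R² + v_R²x²) − D_R)/v_R².
√(D_R² + v_R²x²) = √(0.1304² + 0.2193² × 253²) = 55.48; v_R² = 0.04809.
t = (55.48 − 0.1304)/0.04809 = 1150 days.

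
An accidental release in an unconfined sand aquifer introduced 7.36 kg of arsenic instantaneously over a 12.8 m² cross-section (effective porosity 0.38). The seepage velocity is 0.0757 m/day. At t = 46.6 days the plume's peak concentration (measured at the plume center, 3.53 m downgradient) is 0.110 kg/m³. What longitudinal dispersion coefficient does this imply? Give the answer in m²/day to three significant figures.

0.323 m²/day

At the plume center C_max = M/(n_e·A·√(4πDt)), so D = M²/(4πt·(n_e·A·C_max)²).
n_e·A·C_max = 0.38 × 12.8 × 0.110 = 0.5350 kg/m.
D = 7.36²/(4π × 46.6 × 0.5350²) = 0.323 m²/day.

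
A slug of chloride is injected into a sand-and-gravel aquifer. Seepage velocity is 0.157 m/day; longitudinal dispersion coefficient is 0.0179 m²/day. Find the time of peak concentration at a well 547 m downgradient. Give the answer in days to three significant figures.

For the 1D instantaneous-source solution, setting ∂C/∂t = 0 at fixed x gives v²t² + 2Dt − x² = 0, so t = (√(D² + v²x²) − D)/v².
√(D² + v²x²) = √(0.0179² + 0.157² × 547²) = 85.88; v² = 0.024649.
t = (85.88 − 0.0179)/0.024649 = 3480 days (vs. the pure-advection estimate x/v = 3480 d).

3480 days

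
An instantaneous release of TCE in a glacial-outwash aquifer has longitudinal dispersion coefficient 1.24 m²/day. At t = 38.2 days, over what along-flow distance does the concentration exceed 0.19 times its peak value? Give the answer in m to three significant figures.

The plume is Gaussian with σ = √(2Dt) = √(2 × 1.24 × 38.2) = 9.733 m.
C/C_peak = exp(−Δx²/(2σ²)) = 0.19 ⇒ Δx = σ·√(−2 ln 0.19) = 9.733 × 1.822 = 17.73 m.
Width = 2Δx = 35.5 m.

35.5 m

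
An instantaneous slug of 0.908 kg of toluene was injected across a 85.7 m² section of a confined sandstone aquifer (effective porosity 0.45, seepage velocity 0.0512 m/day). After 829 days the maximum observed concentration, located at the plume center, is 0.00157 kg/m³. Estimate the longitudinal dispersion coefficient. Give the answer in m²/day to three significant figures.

At the plume center C_max = M/(n_e·A·√(4πDt)), so D = M²/(4πt·(n_e·A·C_max)²).
n_e·A·C_max = 0.45 × 85.7 × 0.00157 = 0.06055 kg/m.
D = 0.908²/(4π × 829 × 0.06055²) = 0.0216 m²/day.

0.0216 m²/day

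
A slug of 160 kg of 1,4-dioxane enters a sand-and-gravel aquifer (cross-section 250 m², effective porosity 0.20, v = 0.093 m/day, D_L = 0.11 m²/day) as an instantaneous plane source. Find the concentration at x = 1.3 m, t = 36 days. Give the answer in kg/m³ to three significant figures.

0.348 kg/m³

For an instantaneous plane source, C(x,t) = M/(n_e·A·√(4πDt)) · exp(−(x−vt)²/(4Dt)), with n_e·A the pore (flow) area.
Plume center vt = 0.093 × 36 = 3.348 m, so the well at 1.3 m is 2.048 m upgradient of the peak.
√(4πDt) = 7.054 m, giving peak height M/(n_e·A·√(4πDt)) = 160/(0.20 × 250 × 7.054) = 0.4536 kg/m³.
(x−vt)²/(4Dt) = (-2.048)²/(4 × 0.11 × 36) = 0.2648; exp(−0.2648) = 0.7674.
C = 0.4536 × 0.7674 = 0.348 kg/m³.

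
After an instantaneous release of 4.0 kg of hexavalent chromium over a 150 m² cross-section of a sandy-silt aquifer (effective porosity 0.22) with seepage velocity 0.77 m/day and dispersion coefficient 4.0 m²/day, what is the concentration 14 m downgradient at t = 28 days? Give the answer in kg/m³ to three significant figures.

For an instantaneous plane source, C(x,t) = M/(n_e·A·√(4πDt)) · exp(−(x−vt)²/(4Dt)), with n_e·A the pore (flow) area.
Plume center vt = 0.77 × 28 = 21.56 m, so the well at 14 m is 7.56 m upgradient of the peak.
√(4πDt) = 37.52 m, giving peak height M/(n_e·A·√(4πDt)) = 4.0/(0.22 × 150 × 37.52) = 0.003231 kg/m³.
(x−vt)²/(4Dt) = (-7.56)²/(4 × 4.0 × 28) = 0.1276; exp(−0.1276) = 0.8802.
C = 0.003231 × 0.8802 = 0.00284 kg/m³.

0.00284 kg/m³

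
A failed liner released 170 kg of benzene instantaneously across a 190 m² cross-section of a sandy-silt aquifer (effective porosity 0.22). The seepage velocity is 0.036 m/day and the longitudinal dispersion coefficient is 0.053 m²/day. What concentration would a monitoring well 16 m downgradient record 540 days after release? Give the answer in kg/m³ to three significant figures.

For an instantaneous plane source, C(x,t) = M/(n_e·A·√(4πDt)) · exp(−(x−vt)²/(4Dt)), with n_e·A the pore (flow) area.
Plume center vt = 0.036 × 540 = 19.44 m, so the well at 16 m is 3.44 m upgradient of the peak.
√(4πDt) = 18.96 m, giving peak height M/(n_e·A·√(4πDt)) = 170/(0.22 × 190 × 18.96) = 0.2145 kg/m³.
(x−vt)²/(4Dt) = (-3.44)²/(4 × 0.053 × 540) = 0.1034; exp(−0.1034) = 0.9018.
C = 0.2145 × 0.9018 = 0.193 kg/m³.

0.193 kg/m³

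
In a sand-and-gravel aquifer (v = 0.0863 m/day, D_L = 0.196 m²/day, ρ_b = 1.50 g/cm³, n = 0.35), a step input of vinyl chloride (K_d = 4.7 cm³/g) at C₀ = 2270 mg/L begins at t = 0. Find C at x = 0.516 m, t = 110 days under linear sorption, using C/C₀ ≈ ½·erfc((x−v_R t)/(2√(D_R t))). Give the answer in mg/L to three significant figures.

1090 mg/L

Retardation factor R = 1 + ρ_b·K_d/n = 1 + 1.50 × 4.7/0.35 = 21.14.
Sorption retards both mechanisms: v_R = v/R = 0.004082 m/day, D_R = D/R = 0.009272 m²/day.
v_R·t = 0.004082 × 110 = 0.44902 m; 2√(D_R t) = 2.020 m; argument = (0.516 − 0.44902)/2.020 = 0.03316.
C = C₀ × ½·erfc(0.03316) = 2270 × 0.4813 = 1090 mg/L.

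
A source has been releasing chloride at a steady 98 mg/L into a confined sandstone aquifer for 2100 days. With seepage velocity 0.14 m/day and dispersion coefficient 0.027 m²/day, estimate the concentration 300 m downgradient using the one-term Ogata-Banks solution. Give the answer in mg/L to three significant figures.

For a continuous step input, C/C₀ ≈ ½·erfc((x−vt)/(2√(Dt))).
vt = 0.14 × 2100 = 294 m and 2√(Dt) = 2√(0.027 × 2100) = 15.06 m.
Argument (x−vt)/(2√(Dt)) = (300 − 294)/15.06 = 0.3984; ½·erfc(0.3984) = 0.2866.
C = 98 × 0.2866 = 28.1 mg/L.

28.1 mg/L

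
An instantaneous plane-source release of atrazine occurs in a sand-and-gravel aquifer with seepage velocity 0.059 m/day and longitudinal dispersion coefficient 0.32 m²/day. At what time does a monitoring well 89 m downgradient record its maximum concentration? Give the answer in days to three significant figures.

1420 days

For the 1D instantaneous-source solution, setting ∂C/∂t = 0 at fixed x gives v²t² + 2Dt − x² = 0, so t = (√(D² + v²x²) − D)/v².
√(D² + v²x²) = √(0.32² + 0.059² × 89²) = 5.261; v² = 0.003481.
t = (5.261 − 0.32)/0.003481 = 1420 days (vs. the pure-advection estimate x/v = 1510 d).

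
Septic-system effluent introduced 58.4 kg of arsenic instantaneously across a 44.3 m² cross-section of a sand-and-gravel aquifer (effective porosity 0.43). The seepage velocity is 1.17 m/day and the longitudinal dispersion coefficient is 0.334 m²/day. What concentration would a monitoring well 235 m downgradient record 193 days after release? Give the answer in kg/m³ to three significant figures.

0.0776 kg/m³

For an instantaneous plane source, C(x,t) = M/(n_e·A·√(4πDt)) · exp(−(x−vt)²/(4Dt)), with n_e·A the pore (flow) area.
Plume center vt = 1.17 × 193 = 225.81 m, so the well at 235 m is 9.19 m downgradient of the peak.
√(4πDt) = 28.46 m, giving peak height M/(n_e·A·√(4πDt)) = 58.4/(0.43 × 44.3 × 28.46) = 0.1077 kg/m³.
(x−vt)²/(4Dt) = (9.19)²/(4 × 0.334 × 193) = 0.3275; exp(−0.3275) = 0.7207.
C = 0.1077 × 0.7207 = 0.0776 kg/m³.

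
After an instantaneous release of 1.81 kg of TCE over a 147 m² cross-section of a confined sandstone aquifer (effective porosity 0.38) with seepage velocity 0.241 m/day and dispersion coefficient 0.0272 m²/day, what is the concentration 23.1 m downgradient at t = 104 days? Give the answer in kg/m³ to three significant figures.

0.00386 kg/m³

For an instantaneous plane source, C(x,t) = M/(n_e·A·√(4πDt)) · exp(−(x−vt)²/(4Dt)), with n_e·A the pore (flow) area.
Plume center vt = 0.241 × 104 = 25.064 m, so the well at 23.1 m is 1.964 m upgradient of the peak.
√(4πDt) = 5.962 m, giving peak height M/(n_e·A·√(4πDt)) = 1.81/(0.38 × 147 × 5.962) = 0.005435 kg/m³.
(x−vt)²/(4Dt) = (-1.964)²/(4 × 0.0272 × 104) = 0.3409; exp(−0.3409) = 0.7111.
C = 0.005435 × 0.7111 = 0.00386 kg/m³.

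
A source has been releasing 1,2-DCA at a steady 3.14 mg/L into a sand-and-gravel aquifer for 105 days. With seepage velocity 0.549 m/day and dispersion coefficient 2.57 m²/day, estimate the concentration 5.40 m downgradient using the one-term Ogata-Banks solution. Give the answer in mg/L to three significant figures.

3.10 mg/L

For a continuous step input, C/C₀ ≈ ½·erfc((x−vt)/(2√(Dt))).
vt = 0.549 × 105 = 57.645 m and 2√(Dt) = 2√(2.57 × 105) = 32.85 m.
Argument (x−vt)/(2√(Dt)) = (5.40 − 57.645)/32.85 = -1.590; ½·erfc(-1.590) = 0.9877.
C = 3.14 × 0.9877 = 3.10 mg/L.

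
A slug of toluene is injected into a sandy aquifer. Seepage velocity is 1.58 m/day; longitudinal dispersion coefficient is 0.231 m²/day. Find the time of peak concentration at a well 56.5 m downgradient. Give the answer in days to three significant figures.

For the 1D instantaneous-source solution, setting ∂C/∂t = 0 at fixed x gives v²t² + 2Dt − x² = 0, so t = (√(D² + v²x²) − D)/v².
√(D² + v²x²) = √(0.231² + 1.58² × 56.5²) = 89.27; v² = 2.4964.
t = (89.27 − 0.231)/2.4964 = 35.7 days (vs. the pure-advection estimate x/v = 35.8 d).

35.7 days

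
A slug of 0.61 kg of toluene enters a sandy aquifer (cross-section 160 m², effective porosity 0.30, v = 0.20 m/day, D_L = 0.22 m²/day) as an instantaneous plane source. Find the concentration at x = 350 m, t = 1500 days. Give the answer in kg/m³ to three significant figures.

2.97e-05 kg/m³

For an instantaneous plane source, C(x,t) = M/(n_e·A·√(4πDt)) · exp(−(x−vt)²/(4Dt)), with n_e·A the pore (flow) area.
Plume center vt = 0.20 × 1500 = 300 m, so the well at 350 m is 50 m downgradient of the peak.
√(4πDt) = 64.40 m, giving peak height M/(n_e·A·√(4πDt)) = 0.61/(0.30 × 160 × 64.40) = 0.0001973 kg/m³.
(x−vt)²/(4Dt) = (50)²/(4 × 0.22 × 1500) = 1.894; exp(−1.894) = 0.1505.
C = 0.0001973 × 0.1505 = 2.97e-05 kg/m³.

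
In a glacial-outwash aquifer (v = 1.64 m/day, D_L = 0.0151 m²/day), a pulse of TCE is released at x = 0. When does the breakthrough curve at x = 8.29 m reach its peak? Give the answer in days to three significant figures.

For the 1D instantaneous-source solution, setting ∂C/∂t = 0 at fixed x gives v²t² + 2Dt − x² = 0, so t = (√(D² + v²x²) − D)/v².
√(D² + v²x²) = √(0.0151² + 1.64² × 8.29²) = 13.60; v² = 2.6896.
t = (13.60 − 0.0151)/2.6896 = 5.05 days (vs. the pure-advection estimate x/v = 5.05 d).

5.05 days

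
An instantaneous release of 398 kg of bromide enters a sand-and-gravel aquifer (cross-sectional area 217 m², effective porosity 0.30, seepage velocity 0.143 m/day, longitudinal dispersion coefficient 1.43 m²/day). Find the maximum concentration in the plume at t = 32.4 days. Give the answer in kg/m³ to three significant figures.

The peak of an instantaneous 1D plume sits at x = vt; there the Gaussian factor is 1 and C_max = M/(n_e·A·√(4πDt)), where n_e·A is the pore area the mass is dissolved in.
√(4πDt) = √(4π × 1.43 × 32.4) = 24.13 m, so C_max = 398/(0.30 × 217 × 24.13) = 0.253 kg/m³.

0.253 kg/m³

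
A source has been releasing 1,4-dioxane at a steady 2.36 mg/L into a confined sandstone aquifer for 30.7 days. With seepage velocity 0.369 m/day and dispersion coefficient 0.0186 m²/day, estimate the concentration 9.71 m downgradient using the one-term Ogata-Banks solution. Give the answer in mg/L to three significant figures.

For a continuous step input, C/C₀ ≈ ½·erfc((x−vt)/(2√(Dt))).
vt = 0.369 × 30.7 = 11.3283 m and 2√(Dt) = 2√(0.0186 × 30.7) = 1.511 m.
Argument (x−vt)/(2√(Dt)) = (9.71 − 11.3283)/1.511 = -1.071; ½·erfc(-1.071) = 0.9351.
C = 2.36 × 0.9351 = 2.21 mg/L.

2.21 mg/L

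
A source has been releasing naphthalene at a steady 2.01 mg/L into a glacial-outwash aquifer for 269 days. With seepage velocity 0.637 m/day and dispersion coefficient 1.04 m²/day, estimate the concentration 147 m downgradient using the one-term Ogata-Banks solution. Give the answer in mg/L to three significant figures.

For a continuous step input, C/C₀ ≈ ½·erfc((x−vt)/(2√(Dt))).
vt = 0.637 × 269 = 171.353 m and 2√(Dt) = 2√(1.04 × 269) = 33.45 m.
Argument (x−vt)/(2√(Dt)) = (147 − 171.353)/33.45 = -0.7280; ½·erfc(-0.7280) = 0.8484.
C = 2.01 × 0.8484 = 1.71 mg/L.

1.71 mg/L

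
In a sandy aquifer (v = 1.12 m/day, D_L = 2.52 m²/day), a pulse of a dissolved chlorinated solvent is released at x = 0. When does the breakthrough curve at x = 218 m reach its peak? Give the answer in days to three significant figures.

For the 1D instantaneous-source solution, setting ∂C/∂t = 0 at fixed x gives v²t² + 2Dt − x² = 0, so t = (√(D² + v²x²) − D)/v².
√(D² + v²x²) = √(2.52² + 1.12² × 218²) = 244.2; v² = 1.2544.
t = (244.2 − 2.52)/1.2544 = 193 days (vs. the pure-advection estimate x/v = 195 d).

193 days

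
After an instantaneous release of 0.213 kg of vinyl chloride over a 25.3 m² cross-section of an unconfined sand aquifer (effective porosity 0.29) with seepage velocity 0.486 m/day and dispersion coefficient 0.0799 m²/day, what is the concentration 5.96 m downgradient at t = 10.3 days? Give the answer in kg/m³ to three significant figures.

0.00685 kg/m³

For an instantaneous plane source, C(x,t) = M/(n_e·A·√(4πDt)) · exp(−(x−vt)²/(4Dt)), with n_e·A the pore (flow) area.
Plume center vt = 0.486 × 10.3 = 5.0058 m, so the well at 5.96 m is 0.9542 m downgradient of the peak.
√(4πDt) = 3.216 m, giving peak height M/(n_e·A·√(4πDt)) = 0.213/(0.29 × 25.3 × 3.216) = 0.009027 kg/m³.
(x−vt)²/(4Dt) = (0.9542)²/(4 × 0.0799 × 10.3) = 0.2766; exp(−0.2766) = 0.7584.
C = 0.009027 × 0.7584 = 0.00685 kg/m³.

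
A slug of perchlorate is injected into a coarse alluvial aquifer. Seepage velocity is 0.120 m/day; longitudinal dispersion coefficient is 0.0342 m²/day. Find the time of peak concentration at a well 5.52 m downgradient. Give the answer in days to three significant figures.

For the 1D instantaneous-source solution, setting ∂C/∂t = 0 at fixed x gives v²t² + 2Dt − x² = 0, so t = (√(D² + v²x²) − D)/v².
√(D² + v²x²) = √(0.0342² + 0.120² × 5.52²) = 0.6633; v² = 0.0144.
t = (0.6633 − 0.0342)/0.0144 = 43.7 days (vs. the pure-advection estimate x/v = 46.0 d).

43.7 days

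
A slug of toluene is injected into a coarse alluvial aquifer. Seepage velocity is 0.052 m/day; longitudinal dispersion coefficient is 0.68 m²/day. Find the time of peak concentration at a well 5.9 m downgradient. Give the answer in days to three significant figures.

24.4 days

For the 1D instantaneous-source solution, setting ∂C/∂t = 0 at fixed x gives v²t² + 2Dt − x² = 0, so t = (√(D² + v²x²) − D)/v².
√(D² + v²x²) = √(0.68² + 0.052² × 5.9²) = 0.7460; v² = 0.002704.
t = (0.7460 − 0.68)/0.002704 = 24.4 days (vs. the pure-advection estimate x/v = 113 d).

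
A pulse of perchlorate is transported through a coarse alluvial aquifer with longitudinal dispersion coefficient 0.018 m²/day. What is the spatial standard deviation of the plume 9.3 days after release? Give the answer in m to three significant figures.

0.579 m

Dispersive spreading gives a Gaussian with σ² = 2Dt; advection only shifts the center.
σ = √(2 × 0.018 × 9.3) = 0.579 m.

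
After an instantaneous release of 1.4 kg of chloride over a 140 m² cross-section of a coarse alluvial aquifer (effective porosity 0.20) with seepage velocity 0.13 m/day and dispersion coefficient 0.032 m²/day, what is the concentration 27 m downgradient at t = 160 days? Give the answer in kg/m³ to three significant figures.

For an instantaneous plane source, C(x,t) = M/(n_e·A·√(4πDt)) · exp(−(x−vt)²/(4Dt)), with n_e·A the pore (flow) area.
Plume center vt = 0.13 × 160 = 20.8 m, so the well at 27 m is 6.2 m downgradient of the peak.
√(4πDt) = 8.021 m, giving peak height M/(n_e·A·√(4πDt)) = 1.4/(0.20 × 140 × 8.021) = 0.006234 kg/m³.
(x−vt)²/(4Dt) = (6.2)²/(4 × 0.032 × 160) = 1.877; exp(−1.877) = 0.1530.
C = 0.006234 × 0.1530 = 0.000954 kg/m³.

0.000954 kg/m³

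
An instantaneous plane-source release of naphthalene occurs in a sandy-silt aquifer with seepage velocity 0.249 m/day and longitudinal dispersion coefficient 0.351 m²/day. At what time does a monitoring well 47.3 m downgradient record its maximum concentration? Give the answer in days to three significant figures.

For the 1D instantaneous-source solution, setting ∂C/∂t = 0 at fixed x gives v²t² + 2Dt − x² = 0, so t = (√(D² + v²x²) − D)/v².
√(D² + v²x²) = √(0.351² + 0.249² × 47.3²) = 11.78; v² = 0.062001.
t = (11.78 − 0.351)/0.062001 = 184 days (vs. the pure-advection estimate x/v = 190 d).

184 days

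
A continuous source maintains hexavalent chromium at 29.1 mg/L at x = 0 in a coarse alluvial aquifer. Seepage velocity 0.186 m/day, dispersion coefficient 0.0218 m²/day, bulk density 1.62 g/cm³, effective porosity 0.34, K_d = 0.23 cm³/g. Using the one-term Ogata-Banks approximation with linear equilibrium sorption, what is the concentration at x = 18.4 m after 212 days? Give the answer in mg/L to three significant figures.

16.8 mg/L

Retardation factor R = 1 + ρ_b·K_d/n = 1 + 1.62 × 0.23/0.34 = 2.096.
Sorption retards both mechanisms: v_R = v/R = 0.08874 m/day, D_R = D/R = 0.01040 m²/day.
v_R·t = 0.08874 × 212 = 18.81288 m; 2√(D_R t) = 2.970 m; argument = (18.4 − 18.81288)/2.970 = -0.1390.
C = C₀ × ½·erfc(-0.1390) = 29.1 × 0.5779 = 16.8 mg/L.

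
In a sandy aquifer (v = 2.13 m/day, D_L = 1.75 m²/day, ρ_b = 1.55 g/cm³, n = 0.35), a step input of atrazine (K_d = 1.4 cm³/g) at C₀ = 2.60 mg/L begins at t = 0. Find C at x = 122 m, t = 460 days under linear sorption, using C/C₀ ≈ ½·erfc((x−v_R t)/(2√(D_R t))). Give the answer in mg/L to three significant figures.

2.15 mg/L

Retardation factor R = 1 + ρ_b·K_d/n = 1 + 1.55 × 1.4/0.35 = 7.200.
Sorption retards both mechanisms: v_R = v/R = 0.2958 m/day, D_R = D/R = 0.2431 m²/day.
v_R·t = 0.2958 × 460 = 136.068 m; 2√(D_R t) = 21.15 m; argument = (122 − 136.068)/21.15 = -0.6652.
C = C₀ × ½·erfc(-0.6652) = 2.60 × 0.8266 = 2.15 mg/L.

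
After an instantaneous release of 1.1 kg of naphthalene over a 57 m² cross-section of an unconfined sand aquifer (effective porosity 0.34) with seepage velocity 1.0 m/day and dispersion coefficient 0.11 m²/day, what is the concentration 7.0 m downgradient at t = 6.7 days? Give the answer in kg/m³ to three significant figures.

For an instantaneous plane source, C(x,t) = M/(n_e·A·√(4πDt)) · exp(−(x−vt)²/(4Dt)), with n_e·A the pore (flow) area.
Plume center vt = 1.0 × 6.7 = 6.7 m, so the well at 7.0 m is 0.3 m downgradient of the peak.
√(4πDt) = 3.043 m, giving peak height M/(n_e·A·√(4πDt)) = 1.1/(0.34 × 57 × 3.043) = 0.01865 kg/m³.
(x−vt)²/(4Dt) = (0.3)²/(4 × 0.11 × 6.7) = 0.03053; exp(−0.03053) = 0.9699.
C = 0.01865 × 0.9699 = 0.0181 kg/m³.

0.0181 kg/m³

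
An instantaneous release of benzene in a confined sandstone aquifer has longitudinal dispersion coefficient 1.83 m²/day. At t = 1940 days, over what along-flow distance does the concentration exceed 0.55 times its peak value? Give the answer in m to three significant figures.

184 m

The plume is Gaussian with σ = √(2Dt) = √(2 × 1.83 × 1940) = 84.26 m.
C/C_peak = exp(−Δx²/(2σ²)) = 0.55 ⇒ Δx = σ·√(−2 ln 0.55) = 84.26 × 1.093 = 92.10 m.
Width = 2Δx = 184 m.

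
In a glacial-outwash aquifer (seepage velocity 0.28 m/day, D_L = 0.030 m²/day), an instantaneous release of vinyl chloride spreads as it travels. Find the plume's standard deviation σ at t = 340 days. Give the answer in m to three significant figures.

Dispersive spreading gives a Gaussian with σ² = 2Dt; advection only shifts the center.
σ = √(2 × 0.030 × 340) = 4.52 m.

4.52 m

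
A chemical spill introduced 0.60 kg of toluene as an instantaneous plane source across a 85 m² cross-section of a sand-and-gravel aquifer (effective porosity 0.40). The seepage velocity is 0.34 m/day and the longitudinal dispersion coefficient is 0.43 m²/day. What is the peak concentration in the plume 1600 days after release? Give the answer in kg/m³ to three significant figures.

0.000190 kg/m³

The peak of an instantaneous 1D plume sits at x = vt; there the Gaussian factor is 1 and C_max = M/(n_e·A·√(4πDt)), where n_e·A is the pore area the mass is dissolved in.
√(4πDt) = √(4π × 0.43 × 1600) = 92.98 m, so C_max = 0.60/(0.40 × 85 × 92.98) = 0.000190 kg/m³.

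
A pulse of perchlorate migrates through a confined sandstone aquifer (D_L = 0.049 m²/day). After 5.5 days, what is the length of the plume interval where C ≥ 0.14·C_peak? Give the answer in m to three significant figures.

2.91 m

The plume is Gaussian with σ = √(2Dt) = √(2 × 0.049 × 5.5) = 0.7342 m.
C/C_peak = exp(−Δx²/(2σ²)) = 0.14 ⇒ Δx = σ·√(−2 ln 0.14) = 0.7342 × 1.983 = 1.456 m.
Width = 2Δx = 2.91 m.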